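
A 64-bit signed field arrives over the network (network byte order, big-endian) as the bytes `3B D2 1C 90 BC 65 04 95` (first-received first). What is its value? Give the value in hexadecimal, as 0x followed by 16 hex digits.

Big-endian stores the most-significant byte at the lowest address.
The bytes are already most-significant first: 0x3BD21C90BC650495.

0x3BD21C90BC650495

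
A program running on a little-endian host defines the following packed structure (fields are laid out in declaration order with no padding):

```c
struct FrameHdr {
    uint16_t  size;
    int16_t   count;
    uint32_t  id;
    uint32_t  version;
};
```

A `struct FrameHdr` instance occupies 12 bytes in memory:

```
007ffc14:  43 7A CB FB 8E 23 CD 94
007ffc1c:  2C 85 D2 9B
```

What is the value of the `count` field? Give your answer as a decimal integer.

`count` follows `size` (2 bytes), so it starts at byte offset 2 and occupies 2 bytes.
Bytes at offsets 2..3: CB FB.
Little-endian: lowest address holds the least-significant byte.
Reassemble most-significant byte first: FB CB → 0xFBCB.
Top bit is set, so as a signed 16-bit value this is 0xFBCB − 2^16 = -1077.

-1077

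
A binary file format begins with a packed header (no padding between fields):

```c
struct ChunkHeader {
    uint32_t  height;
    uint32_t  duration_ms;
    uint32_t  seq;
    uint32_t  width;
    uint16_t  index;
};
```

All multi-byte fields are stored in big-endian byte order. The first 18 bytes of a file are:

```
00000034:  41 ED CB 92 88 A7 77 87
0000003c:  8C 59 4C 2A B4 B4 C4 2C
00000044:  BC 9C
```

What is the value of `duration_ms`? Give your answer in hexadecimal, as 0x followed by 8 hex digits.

0x88A77787

`duration_ms` follows `height` (4 bytes), so it starts at byte offset 4 and occupies 4 bytes.
Bytes at offsets 4..7: 88 A7 77 87.
In big-endian order the high byte comes first in memory.
The bytes are already most-significant first: 0x88A77787.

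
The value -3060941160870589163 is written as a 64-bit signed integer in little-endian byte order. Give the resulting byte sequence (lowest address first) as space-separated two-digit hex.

15 CD EF 53 3B 5A 85 D5

Two's complement of -3060941160870589163 in 64 bits: 3060941160870589163 = 0x2A7AA5C4AC1032EB; invert → 0xD5855A3B53EFCD14; add 1 → 0xD5855A3B53EFCD15.
Split into bytes (most-significant first): D5 85 5A 3B 53 EF CD 15.
Little-endian: lowest address holds the least-significant byte.
So at ascending addresses the bytes are 15 CD EF 53 3B 5A 85 D5.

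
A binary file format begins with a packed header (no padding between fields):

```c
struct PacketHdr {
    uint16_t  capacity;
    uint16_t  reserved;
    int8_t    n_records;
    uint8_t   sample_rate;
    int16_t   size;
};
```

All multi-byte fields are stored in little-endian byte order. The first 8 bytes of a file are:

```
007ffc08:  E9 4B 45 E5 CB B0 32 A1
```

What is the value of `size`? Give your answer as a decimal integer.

-24270

`size` follows `capacity` (2 B), `reserved` (2 B), `n_records` (1 B), `sample_rate` (1 B), so it starts at offset 2 + 2 + 1 + 1 = 6 and occupies 2 bytes.
Bytes at offsets 6..7: 32 A1.
Little-endian stores the least-significant byte at the lowest address.
Reassemble most-significant byte first: A1 32 → 0xA132.
Top bit is set, so as a signed 16-bit value this is 0xA132 − 2^16 = -24270.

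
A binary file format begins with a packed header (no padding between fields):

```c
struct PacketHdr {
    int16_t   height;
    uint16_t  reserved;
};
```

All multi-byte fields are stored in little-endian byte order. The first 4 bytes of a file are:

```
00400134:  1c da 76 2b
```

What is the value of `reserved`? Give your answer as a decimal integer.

11126

`reserved` follows `height` (2 bytes), so it starts at byte offset 2 and occupies 2 bytes.
Bytes at offsets 2..3: 76 2B.
Little-endian stores the least-significant byte at the lowest address.
Reassemble most-significant byte first: 2B 76 → 0x2B76.
0x2B76 = 11126.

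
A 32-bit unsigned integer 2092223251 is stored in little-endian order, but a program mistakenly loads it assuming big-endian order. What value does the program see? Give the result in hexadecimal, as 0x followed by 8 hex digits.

0x13CBB47C

2092223251 in 32-bit hexadecimal is 0x7CB4CB13.
Stored little-endian, the bytes at ascending addresses are 13 CB B4 7C.
Read back as big-endian, the last byte is least significant, giving 0x13CBB47C.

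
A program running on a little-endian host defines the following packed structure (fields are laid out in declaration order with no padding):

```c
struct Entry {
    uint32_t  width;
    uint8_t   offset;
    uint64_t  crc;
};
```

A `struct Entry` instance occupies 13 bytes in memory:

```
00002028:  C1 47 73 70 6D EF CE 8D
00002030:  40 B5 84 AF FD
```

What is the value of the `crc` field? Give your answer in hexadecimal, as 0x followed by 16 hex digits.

0xFDAF84B5408DCEEF

`crc` follows `width` (4 B), `offset` (1 B), so it starts at offset 4 + 1 = 5 and occupies 8 bytes.
Bytes at offsets 5..12: EF CE 8D 40 B5 84 AF FD.
Little-endian stores the least-significant byte at the lowest address.
Reassemble most-significant byte first: FD AF 84 B5 40 8D CE EF → 0xFDAF84B5408DCEEF.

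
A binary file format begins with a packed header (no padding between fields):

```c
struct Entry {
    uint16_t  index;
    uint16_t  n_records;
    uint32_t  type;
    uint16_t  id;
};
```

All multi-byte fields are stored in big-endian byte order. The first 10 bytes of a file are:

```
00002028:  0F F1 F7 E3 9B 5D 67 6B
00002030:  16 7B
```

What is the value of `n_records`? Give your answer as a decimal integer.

63459

`n_records` follows `index` (2 bytes), so it starts at byte offset 2 and occupies 2 bytes.
Bytes at offsets 2..3: F7 E3.
Big-endian: lowest address holds the most-significant byte.
The bytes are already most-significant first: 0xF7E3.
0xF7E3 = 63459.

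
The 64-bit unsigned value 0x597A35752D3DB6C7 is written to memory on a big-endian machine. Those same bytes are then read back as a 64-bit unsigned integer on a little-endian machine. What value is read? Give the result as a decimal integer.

14390756924758260313

Stored big-endian, the bytes at ascending addresses are 59 7A 35 75 2D 3D B6 C7.
Read back as little-endian, the first byte is least significant, giving 0xC7B63D2D75357A59.
0xC7B63D2D75357A59 = 14390756924758260313.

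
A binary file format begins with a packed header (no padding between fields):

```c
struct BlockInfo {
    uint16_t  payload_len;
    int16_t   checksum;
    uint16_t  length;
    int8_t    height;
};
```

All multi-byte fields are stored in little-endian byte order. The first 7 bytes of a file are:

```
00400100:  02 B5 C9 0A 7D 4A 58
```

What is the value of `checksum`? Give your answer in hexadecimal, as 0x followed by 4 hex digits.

`checksum` follows `payload_len` (2 bytes), so it starts at byte offset 2 and occupies 2 bytes.
Bytes at offsets 2..3: C9 0A.
Little-endian stores the least-significant byte at the lowest address.
Reassemble most-significant byte first: 0A C9 → 0x0AC9.

0x0AC9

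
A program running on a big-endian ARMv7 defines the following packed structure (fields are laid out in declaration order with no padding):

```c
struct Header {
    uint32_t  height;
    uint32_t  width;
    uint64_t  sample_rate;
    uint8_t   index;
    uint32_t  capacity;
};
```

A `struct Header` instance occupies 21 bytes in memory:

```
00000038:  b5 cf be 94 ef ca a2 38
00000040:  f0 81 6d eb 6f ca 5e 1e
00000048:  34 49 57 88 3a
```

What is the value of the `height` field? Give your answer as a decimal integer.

`height` is the first field, at byte offset 0, occupying 4 bytes.
Bytes at offsets 0..3: B5 CF BE 94.
Big-endian: lowest address holds the most-significant byte.
The bytes are already most-significant first: 0xB5CFBE94.
0xB5CFBE94 = 3050290836.

3050290836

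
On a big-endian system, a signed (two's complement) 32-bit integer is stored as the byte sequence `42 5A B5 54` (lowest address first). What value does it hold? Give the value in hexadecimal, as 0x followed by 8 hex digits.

0x425AB554

In big-endian order the high byte comes first in memory.
The bytes are already most-significant first: 0x425AB554.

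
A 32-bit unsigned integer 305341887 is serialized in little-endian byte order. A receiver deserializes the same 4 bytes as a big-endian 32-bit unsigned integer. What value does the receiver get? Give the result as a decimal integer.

305341887 in 32-bit hexadecimal is 0x123325BF.
Stored little-endian, the bytes at ascending addresses are BF 25 33 12.
Read back as big-endian, the last byte is least significant, giving 0xBF253312.
0xBF253312 = 3206886162.

3206886162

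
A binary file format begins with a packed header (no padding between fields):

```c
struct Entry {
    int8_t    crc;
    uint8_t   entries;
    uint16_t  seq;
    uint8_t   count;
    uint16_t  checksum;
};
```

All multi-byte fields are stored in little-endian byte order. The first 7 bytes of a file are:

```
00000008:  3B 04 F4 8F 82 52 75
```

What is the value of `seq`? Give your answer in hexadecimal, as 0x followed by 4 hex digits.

`seq` follows `crc` (1 B), `entries` (1 B), so it starts at offset 1 + 1 = 2 and occupies 2 bytes.
Bytes at offsets 2..3: F4 8F.
Little-endian: lowest address holds the least-significant byte.
Reassemble most-significant byte first: 8F F4 → 0x8FF4.

0x8FF4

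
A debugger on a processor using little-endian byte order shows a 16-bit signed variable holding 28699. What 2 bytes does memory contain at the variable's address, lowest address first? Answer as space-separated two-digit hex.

1B 70

28699 in hexadecimal, padded to 16 bits, is 0x701B.
Split into bytes (most-significant first): 70 1B.
Little-endian stores the least-significant byte at the lowest address.
So at ascending addresses the bytes are 1B 70.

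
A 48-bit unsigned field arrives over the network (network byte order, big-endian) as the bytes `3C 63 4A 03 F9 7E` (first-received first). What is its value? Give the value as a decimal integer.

66397141203326

Big-endian stores the most-significant byte at the lowest address.
The bytes are already most-significant first: 0x3C634A03F97E.
0x3C634A03F97E = 66397141203326.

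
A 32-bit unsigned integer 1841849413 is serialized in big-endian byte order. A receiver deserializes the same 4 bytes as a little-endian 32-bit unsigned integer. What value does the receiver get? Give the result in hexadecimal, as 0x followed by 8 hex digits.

0x4564C86D

1841849413 in 32-bit hexadecimal is 0x6DC86445.
Stored big-endian, the bytes at ascending addresses are 6D C8 64 45.
Read back as little-endian, the first byte is least significant, giving 0x4564C86D.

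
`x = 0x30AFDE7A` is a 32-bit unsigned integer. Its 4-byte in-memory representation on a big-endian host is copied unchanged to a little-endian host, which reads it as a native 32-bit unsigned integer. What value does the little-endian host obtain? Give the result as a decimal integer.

2061414192

Stored big-endian, the bytes at ascending addresses are 30 AF DE 7A.
Read back as little-endian, the first byte is least significant, giving 0x7ADEAF30.
0x7ADEAF30 = 2061414192.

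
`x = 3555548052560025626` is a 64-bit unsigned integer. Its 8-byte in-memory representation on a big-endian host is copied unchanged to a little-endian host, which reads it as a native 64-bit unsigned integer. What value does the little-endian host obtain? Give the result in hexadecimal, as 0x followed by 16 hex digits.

3555548052560025626 in 64-bit hexadecimal is 0x3157D81D9EAC181A.
Stored big-endian, the bytes at ascending addresses are 31 57 D8 1D 9E AC 18 1A.
Read back as little-endian, the first byte is least significant, giving 0x1A18AC9E1DD85731.

0x1A18AC9E1DD85731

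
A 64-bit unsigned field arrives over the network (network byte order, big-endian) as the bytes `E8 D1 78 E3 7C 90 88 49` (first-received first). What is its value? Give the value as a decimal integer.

In big-endian order the high byte comes first in memory.
The bytes are already most-significant first: 0xE8D178E37C908849.
0xE8D178E37C908849 = 16776323005374564425.

16776323005374564425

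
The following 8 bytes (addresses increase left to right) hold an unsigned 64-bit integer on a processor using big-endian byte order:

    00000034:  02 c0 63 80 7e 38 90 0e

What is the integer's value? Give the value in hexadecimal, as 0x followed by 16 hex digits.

Big-endian: lowest address holds the most-significant byte.
The bytes are already most-significant first: 0x02C063807E38900E.

0x02C063807E38900E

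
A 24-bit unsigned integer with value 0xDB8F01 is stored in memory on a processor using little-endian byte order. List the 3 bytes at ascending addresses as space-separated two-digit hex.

Split into bytes (most-significant first): DB 8F 01.
In little-endian order the low byte comes first in memory.
So at ascending addresses the bytes are 01 8F DB.

01 8F DB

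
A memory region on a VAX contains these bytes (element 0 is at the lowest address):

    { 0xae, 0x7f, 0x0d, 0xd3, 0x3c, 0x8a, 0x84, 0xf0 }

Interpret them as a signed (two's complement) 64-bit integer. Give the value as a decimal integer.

-1115614813837492306

In little-endian order the low byte comes first in memory.
Reassemble most-significant byte first: F0 84 8A 3C D3 0D 7F AE → 0xF0848A3CD30D7FAE.
Top bit is set, so as a signed 64-bit value this is 0xF0848A3CD30D7FAE − 2^64 = -1115614813837492306.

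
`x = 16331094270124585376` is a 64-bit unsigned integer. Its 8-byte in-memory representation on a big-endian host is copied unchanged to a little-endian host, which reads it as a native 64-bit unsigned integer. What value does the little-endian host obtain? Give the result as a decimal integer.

11561076130147705826

16331094270124585376 in 64-bit hexadecimal is 0xE2A3B3B67C3171A0.
Stored big-endian, the bytes at ascending addresses are E2 A3 B3 B6 7C 31 71 A0.
Read back as little-endian, the first byte is least significant, giving 0xA071317CB6B3A3E2.
0xA071317CB6B3A3E2 = 11561076130147705826.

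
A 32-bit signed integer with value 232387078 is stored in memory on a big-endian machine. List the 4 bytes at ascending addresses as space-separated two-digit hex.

232387078 in hexadecimal, padded to 32 bits, is 0x0DD9F206.
Split into bytes (most-significant first): 0D D9 F2 06.
Big-endian stores the most-significant byte at the lowest address.
So the memory order matches the most-significant-first order: 0D D9 F2 06.

0D D9 F2 06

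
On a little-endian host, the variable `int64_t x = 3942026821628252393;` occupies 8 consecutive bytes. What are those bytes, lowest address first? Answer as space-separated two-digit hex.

3942026821628252393 in hexadecimal, padded to 64 bits, is 0x36B4E4822E36D0E9.
Split into bytes (most-significant first): 36 B4 E4 82 2E 36 D0 E9.
In little-endian order the low byte comes first in memory.
So at ascending addresses the bytes are E9 D0 36 2E 82 E4 B4 36.

E9 D0 36 2E 82 E4 B4 36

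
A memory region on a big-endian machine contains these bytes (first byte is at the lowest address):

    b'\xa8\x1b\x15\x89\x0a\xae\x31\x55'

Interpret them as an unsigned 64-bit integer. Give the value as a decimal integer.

Big-endian: lowest address holds the most-significant byte.
The bytes are already most-significant first: 0xA81B15890AAE3155.
0xA81B15890AAE3155 = 12113299301076971861.

12113299301076971861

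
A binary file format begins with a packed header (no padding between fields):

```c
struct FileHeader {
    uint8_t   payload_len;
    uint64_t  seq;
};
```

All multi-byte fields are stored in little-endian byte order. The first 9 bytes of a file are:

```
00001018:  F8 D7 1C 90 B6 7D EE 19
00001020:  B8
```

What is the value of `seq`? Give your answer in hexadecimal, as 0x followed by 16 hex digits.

`seq` follows `payload_len` (1 byte), so it starts at byte offset 1 and occupies 8 bytes.
Bytes at offsets 1..8: D7 1C 90 B6 7D EE 19 B8.
Little-endian: lowest address holds the least-significant byte.
Reassemble most-significant byte first: B8 19 EE 7D B6 90 1C D7 → 0xB819EE7DB6901CD7.

0xB819EE7DB6901CD7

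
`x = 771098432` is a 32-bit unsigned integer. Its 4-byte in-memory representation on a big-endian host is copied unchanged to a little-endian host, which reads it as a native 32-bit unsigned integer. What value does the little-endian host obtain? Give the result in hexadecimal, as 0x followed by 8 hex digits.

0x4007F62D

771098432 in 32-bit hexadecimal is 0x2DF60740.
Stored big-endian, the bytes at ascending addresses are 2D F6 07 40.
Read back as little-endian, the first byte is least significant, giving 0x4007F62D.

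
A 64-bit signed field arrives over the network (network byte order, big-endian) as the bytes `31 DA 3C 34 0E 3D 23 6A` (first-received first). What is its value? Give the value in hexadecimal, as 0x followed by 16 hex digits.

0x31DA3C340E3D236A

In big-endian order the high byte comes first in memory.
The bytes are already most-significant first: 0x31DA3C340E3D236A.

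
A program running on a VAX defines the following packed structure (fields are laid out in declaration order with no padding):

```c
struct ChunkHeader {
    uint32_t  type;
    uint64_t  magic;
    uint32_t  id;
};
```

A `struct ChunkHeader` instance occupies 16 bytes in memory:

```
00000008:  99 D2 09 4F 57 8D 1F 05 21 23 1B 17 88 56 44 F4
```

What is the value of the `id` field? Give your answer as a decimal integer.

4098119304

`id` follows `type` (4 B), `magic` (8 B), so it starts at offset 4 + 8 = 12 and occupies 4 bytes.
Bytes at offsets 12..15: 88 56 44 F4.
Little-endian stores the least-significant byte at the lowest address.
Reassemble most-significant byte first: F4 44 56 88 → 0xF4445688.
0xF4445688 = 4098119304.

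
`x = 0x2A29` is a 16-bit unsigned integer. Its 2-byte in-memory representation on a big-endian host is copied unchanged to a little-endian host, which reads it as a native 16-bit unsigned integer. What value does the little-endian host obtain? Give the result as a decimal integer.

Stored big-endian, the bytes at ascending addresses are 2A 29.
Read back as little-endian, the first byte is least significant, giving 0x292A.
0x292A = 10538.

10538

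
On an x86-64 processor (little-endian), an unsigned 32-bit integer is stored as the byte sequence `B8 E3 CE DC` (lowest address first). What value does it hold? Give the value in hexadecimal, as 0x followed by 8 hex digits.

Little-endian stores the least-significant byte at the lowest address.
Reassemble most-significant byte first: DC CE E3 B8 → 0xDCCEE3B8.

0xDCCEE3B8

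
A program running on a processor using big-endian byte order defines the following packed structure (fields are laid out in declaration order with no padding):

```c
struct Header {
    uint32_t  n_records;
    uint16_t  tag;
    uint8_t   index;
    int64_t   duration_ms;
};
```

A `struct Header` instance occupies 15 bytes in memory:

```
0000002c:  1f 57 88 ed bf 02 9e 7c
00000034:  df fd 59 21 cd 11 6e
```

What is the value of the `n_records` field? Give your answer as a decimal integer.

`n_records` is the first field, at byte offset 0, occupying 4 bytes.
Bytes at offsets 0..3: 1F 57 88 ED.
Big-endian: lowest address holds the most-significant byte.
The bytes are already most-significant first: 0x1F5788ED.
0x1F5788ED = 525830381.

525830381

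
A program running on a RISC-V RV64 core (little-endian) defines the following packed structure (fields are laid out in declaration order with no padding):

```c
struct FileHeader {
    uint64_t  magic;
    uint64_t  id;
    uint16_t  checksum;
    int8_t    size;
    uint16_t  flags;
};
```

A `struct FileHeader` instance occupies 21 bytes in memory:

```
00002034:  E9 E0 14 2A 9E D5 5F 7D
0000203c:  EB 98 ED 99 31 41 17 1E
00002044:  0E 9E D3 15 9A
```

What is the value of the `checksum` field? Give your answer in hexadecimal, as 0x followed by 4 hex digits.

0x9E0E

`checksum` follows `magic` (8 B), `id` (8 B), so it starts at offset 8 + 8 = 16 and occupies 2 bytes.
Bytes at offsets 16..17: 0E 9E.
Little-endian stores the least-significant byte at the lowest address.
Reassemble most-significant byte first: 9E 0E → 0x9E0E.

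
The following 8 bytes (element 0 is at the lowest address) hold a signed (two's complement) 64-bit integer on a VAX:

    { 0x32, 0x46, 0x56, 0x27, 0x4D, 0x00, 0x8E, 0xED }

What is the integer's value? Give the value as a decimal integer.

Little-endian stores the least-significant byte at the lowest address.
Reassemble most-significant byte first: ED 8E 00 4D 27 56 46 32 → 0xED8E004D27564632.
Top bit is set, so as a signed 64-bit value this is 0xED8E004D27564632 − 2^64 = -1329124508655270350.

-1329124508655270350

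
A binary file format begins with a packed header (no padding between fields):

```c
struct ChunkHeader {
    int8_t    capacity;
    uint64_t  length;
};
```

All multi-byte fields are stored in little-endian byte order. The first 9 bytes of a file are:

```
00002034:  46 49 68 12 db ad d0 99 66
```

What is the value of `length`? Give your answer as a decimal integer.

`length` follows `capacity` (1 byte), so it starts at byte offset 1 and occupies 8 bytes.
Bytes at offsets 1..8: 49 68 12 DB AD D0 99 66.
Little-endian: lowest address holds the least-significant byte.
Reassemble most-significant byte first: 66 99 D0 AD DB 12 68 49 → 0x6699D0ADDB126849.
0x6699D0ADDB126849 = 7393169708428716105.

7393169708428716105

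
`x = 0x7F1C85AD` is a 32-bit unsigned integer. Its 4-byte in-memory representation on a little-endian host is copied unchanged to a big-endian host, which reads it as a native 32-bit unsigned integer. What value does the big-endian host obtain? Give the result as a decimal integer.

2911181951

Stored little-endian, the bytes at ascending addresses are AD 85 1C 7F.
Read back as big-endian, the last byte is least significant, giving 0xAD851C7F.
0xAD851C7F = 2911181951.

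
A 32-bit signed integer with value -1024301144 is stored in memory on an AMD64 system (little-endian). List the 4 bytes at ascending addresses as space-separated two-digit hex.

A8 67 F2 C2

Two's complement of -1024301144 in 32 bits: 1024301144 = 0x3D0D9858; invert → 0xC2F267A7; add 1 → 0xC2F267A8.
Split into bytes (most-significant first): C2 F2 67 A8.
Little-endian stores the least-significant byte at the lowest address.
So at ascending addresses the bytes are A8 67 F2 C2.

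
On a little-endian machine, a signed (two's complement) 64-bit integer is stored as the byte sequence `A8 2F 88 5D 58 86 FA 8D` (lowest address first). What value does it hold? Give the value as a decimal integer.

In little-endian order the low byte comes first in memory.
Reassemble most-significant byte first: 8D FA 86 58 5D 88 2F A8 → 0x8DFA86585D882FA8.
Top bit is set, so as a signed 64-bit value this is 0x8DFA86585D882FA8 − 2^64 = -8216106856099598424.

-8216106856099598424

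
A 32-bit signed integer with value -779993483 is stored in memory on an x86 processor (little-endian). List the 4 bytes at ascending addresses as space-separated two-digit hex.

Two's complement of -779993483 in 32 bits: 779993483 = 0x2E7DC18B; invert → 0xD1823E74; add 1 → 0xD1823E75.
Split into bytes (most-significant first): D1 82 3E 75.
Little-endian: lowest address holds the least-significant byte.
So at ascending addresses the bytes are 75 3E 82 D1.

75 3E 82 D1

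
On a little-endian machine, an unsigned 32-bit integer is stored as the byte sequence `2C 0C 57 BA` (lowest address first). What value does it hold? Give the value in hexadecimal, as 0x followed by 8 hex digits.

0xBA570C2C

Little-endian stores the least-significant byte at the lowest address.
Reassemble most-significant byte first: BA 57 0C 2C → 0xBA570C2C.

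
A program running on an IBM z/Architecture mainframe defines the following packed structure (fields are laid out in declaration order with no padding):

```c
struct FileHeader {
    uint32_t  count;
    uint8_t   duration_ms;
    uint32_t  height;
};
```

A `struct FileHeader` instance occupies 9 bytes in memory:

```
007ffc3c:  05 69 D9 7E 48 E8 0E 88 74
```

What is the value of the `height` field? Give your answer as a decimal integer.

`height` follows `count` (4 B), `duration_ms` (1 B), so it starts at offset 4 + 1 = 5 and occupies 4 bytes.
Bytes at offsets 5..8: E8 0E 88 74.
Big-endian: lowest address holds the most-significant byte.
The bytes are already most-significant first: 0xE80E8874.
0xE80E8874 = 3893266548.

3893266548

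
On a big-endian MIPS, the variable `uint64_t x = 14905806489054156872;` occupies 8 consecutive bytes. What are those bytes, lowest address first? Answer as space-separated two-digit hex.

CE DC 10 07 06 C9 18 48

14905806489054156872 in hexadecimal, padded to 64 bits, is 0xCEDC100706C91848.
Split into bytes (most-significant first): CE DC 10 07 06 C9 18 48.
Big-endian: lowest address holds the most-significant byte.
So the memory order matches the most-significant-first order: CE DC 10 07 06 C9 18 48.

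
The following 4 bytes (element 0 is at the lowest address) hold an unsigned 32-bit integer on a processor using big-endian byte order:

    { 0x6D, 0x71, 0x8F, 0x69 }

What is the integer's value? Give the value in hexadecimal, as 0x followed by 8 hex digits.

0x6D718F69

Big-endian: lowest address holds the most-significant byte.
The bytes are already most-significant first: 0x6D718F69.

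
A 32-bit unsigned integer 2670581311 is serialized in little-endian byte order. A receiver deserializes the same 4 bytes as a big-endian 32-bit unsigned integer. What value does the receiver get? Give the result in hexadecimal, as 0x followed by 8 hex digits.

2670581311 in 32-bit hexadecimal is 0x9F2DD63F.
Stored little-endian, the bytes at ascending addresses are 3F D6 2D 9F.
Read back as big-endian, the last byte is least significant, giving 0x3FD62D9F.

0x3FD62D9F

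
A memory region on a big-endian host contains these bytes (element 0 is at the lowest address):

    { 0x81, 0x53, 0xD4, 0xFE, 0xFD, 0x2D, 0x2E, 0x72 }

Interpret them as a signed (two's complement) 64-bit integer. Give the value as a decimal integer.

Big-endian: lowest address holds the most-significant byte.
The bytes are already most-significant first: 0x8153D4FEFD2D2E72.
Top bit is set, so as a signed 64-bit value this is 0x8153D4FEFD2D2E72 − 2^64 = -9127717828115485070.

-9127717828115485070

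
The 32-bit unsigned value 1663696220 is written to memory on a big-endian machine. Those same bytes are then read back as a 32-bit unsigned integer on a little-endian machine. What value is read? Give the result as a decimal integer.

1560095075

1663696220 in 32-bit hexadecimal is 0x6329FD5C.
Stored big-endian, the bytes at ascending addresses are 63 29 FD 5C.
Read back as little-endian, the first byte is least significant, giving 0x5CFD2963.
0x5CFD2963 = 1560095075.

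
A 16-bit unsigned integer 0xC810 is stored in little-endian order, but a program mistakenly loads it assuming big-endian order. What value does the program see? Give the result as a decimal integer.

4296

Stored little-endian, the bytes at ascending addresses are 10 C8.
Read back as big-endian, the last byte is least significant, giving 0x10C8.
0x10C8 = 4296.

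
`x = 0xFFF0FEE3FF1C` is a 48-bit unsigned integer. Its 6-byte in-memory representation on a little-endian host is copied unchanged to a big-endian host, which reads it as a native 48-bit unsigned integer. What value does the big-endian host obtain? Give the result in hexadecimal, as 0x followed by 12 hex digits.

0x1CFFE3FEF0FF

Stored little-endian, the bytes at ascending addresses are 1C FF E3 FE F0 FF.
Read back as big-endian, the last byte is least significant, giving 0x1CFFE3FEF0FF.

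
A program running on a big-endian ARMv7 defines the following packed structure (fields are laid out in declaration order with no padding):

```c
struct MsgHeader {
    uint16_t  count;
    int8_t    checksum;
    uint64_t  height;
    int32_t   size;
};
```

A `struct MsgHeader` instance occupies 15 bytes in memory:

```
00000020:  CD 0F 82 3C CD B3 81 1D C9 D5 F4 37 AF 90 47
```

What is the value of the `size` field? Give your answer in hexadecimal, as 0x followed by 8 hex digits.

0x37AF9047

`size` follows `count` (2 B), `checksum` (1 B), `height` (8 B), so it starts at offset 2 + 1 + 8 = 11 and occupies 4 bytes.
Bytes at offsets 11..14: 37 AF 90 47.
In big-endian order the high byte comes first in memory.
The bytes are already most-significant first: 0x37AF9047.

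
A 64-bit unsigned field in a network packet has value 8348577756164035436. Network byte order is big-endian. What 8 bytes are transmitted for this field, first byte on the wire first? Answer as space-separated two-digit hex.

73 DC 1B 3C 8F E2 93 6C

8348577756164035436 in hexadecimal, padded to 64 bits, is 0x73DC1B3C8FE2936C.
Split into bytes (most-significant first): 73 DC 1B 3C 8F E2 93 6C.
Big-endian: lowest address holds the most-significant byte.
So the memory order matches the most-significant-first order: 73 DC 1B 3C 8F E2 93 6C.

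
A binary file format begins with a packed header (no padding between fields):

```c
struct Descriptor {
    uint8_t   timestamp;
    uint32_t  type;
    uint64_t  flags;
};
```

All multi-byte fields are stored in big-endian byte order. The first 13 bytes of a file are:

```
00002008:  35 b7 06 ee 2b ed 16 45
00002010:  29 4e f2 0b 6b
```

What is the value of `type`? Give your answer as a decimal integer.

3070684715

`type` follows `timestamp` (1 byte), so it starts at byte offset 1 and occupies 4 bytes.
Bytes at offsets 1..4: B7 06 EE 2B.
In big-endian order the high byte comes first in memory.
The bytes are already most-significant first: 0xB706EE2B.
0xB706EE2B = 3070684715.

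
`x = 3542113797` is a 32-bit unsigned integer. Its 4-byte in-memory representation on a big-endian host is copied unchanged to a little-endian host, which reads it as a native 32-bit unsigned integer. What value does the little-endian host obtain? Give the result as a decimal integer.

90054867

3542113797 in 32-bit hexadecimal is 0xD3205E05.
Stored big-endian, the bytes at ascending addresses are D3 20 5E 05.
Read back as little-endian, the first byte is least significant, giving 0x055E20D3.
0x055E20D3 = 90054867.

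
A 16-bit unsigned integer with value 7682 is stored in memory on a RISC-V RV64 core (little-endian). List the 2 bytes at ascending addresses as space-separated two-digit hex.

7682 in hexadecimal, padded to 16 bits, is 0x1E02.
Split into bytes (most-significant first): 1E 02.
Little-endian: lowest address holds the least-significant byte.
So at ascending addresses the bytes are 02 1E.

02 1E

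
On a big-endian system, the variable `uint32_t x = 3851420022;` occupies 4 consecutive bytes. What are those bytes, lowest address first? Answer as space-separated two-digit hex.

3851420022 in hexadecimal, padded to 32 bits, is 0xE5900176.
Split into bytes (most-significant first): E5 90 01 76.
In big-endian order the high byte comes first in memory.
So the memory order matches the most-significant-first order: E5 90 01 76.

E5 90 01 76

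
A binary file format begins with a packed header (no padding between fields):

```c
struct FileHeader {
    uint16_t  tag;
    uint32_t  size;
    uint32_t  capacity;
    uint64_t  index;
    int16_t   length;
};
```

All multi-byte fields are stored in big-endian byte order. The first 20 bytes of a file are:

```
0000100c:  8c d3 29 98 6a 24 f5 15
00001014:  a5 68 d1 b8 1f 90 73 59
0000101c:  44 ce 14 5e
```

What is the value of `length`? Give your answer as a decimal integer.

`length` follows `tag` (2 B), `size` (4 B), `capacity` (4 B), `index` (8 B), so it starts at offset 2 + 4 + 4 + 8 = 18 and occupies 2 bytes.
Bytes at offsets 18..19: 14 5E.
In big-endian order the high byte comes first in memory.
The bytes are already most-significant first: 0x145E.
0x145E = 5214.

5214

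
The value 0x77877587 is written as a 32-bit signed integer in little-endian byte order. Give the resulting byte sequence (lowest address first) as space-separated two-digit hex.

87 75 87 77

Split into bytes (most-significant first): 77 87 75 87.
Little-endian: lowest address holds the least-significant byte.
So at ascending addresses the bytes are 87 75 87 77.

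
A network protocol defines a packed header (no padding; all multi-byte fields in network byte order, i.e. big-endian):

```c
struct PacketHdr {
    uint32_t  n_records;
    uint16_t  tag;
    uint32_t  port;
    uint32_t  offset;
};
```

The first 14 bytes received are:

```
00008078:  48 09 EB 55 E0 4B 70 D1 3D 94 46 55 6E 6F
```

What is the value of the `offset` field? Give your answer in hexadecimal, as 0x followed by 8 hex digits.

0x46556E6F

`offset` follows `n_records` (4 B), `tag` (2 B), `port` (4 B), so it starts at offset 4 + 2 + 4 = 10 and occupies 4 bytes.
Bytes at offsets 10..13: 46 55 6E 6F.
Big-endian: lowest address holds the most-significant byte.
The bytes are already most-significant first: 0x46556E6F.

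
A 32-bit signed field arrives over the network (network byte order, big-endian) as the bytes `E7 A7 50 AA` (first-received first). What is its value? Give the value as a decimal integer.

-408465238

Big-endian stores the most-significant byte at the lowest address.
The bytes are already most-significant first: 0xE7A750AA.
Top bit is set, so as a signed 32-bit value this is 0xE7A750AA − 2^32 = -408465238.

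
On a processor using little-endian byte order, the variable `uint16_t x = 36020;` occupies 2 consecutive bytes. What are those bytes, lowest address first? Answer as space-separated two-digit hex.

B4 8C

36020 in hexadecimal, padded to 16 bits, is 0x8CB4.
Split into bytes (most-significant first): 8C B4.
In little-endian order the low byte comes first in memory.
So at ascending addresses the bytes are B4 8C.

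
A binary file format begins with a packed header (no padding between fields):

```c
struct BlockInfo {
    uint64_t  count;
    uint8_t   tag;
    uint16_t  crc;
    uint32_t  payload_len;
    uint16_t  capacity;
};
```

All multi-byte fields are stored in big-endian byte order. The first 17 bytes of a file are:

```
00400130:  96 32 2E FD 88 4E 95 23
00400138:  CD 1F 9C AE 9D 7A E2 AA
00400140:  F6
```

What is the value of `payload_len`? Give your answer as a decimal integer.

`payload_len` follows `count` (8 B), `tag` (1 B), `crc` (2 B), so it starts at offset 8 + 1 + 2 = 11 and occupies 4 bytes.
Bytes at offsets 11..14: AE 9D 7A E2.
In big-endian order the high byte comes first in memory.
The bytes are already most-significant first: 0xAE9D7AE2.
0xAE9D7AE2 = 2929556194.

2929556194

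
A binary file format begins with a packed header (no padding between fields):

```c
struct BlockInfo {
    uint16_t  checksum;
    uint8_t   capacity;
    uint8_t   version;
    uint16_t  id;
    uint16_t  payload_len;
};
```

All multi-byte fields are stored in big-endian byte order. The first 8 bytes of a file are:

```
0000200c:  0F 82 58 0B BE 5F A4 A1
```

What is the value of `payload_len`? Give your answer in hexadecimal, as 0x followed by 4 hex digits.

`payload_len` follows `checksum` (2 B), `capacity` (1 B), `version` (1 B), `id` (2 B), so it starts at offset 2 + 1 + 1 + 2 = 6 and occupies 2 bytes.
Bytes at offsets 6..7: A4 A1.
Big-endian: lowest address holds the most-significant byte.
The bytes are already most-significant first: 0xA4A1.

0xA4A1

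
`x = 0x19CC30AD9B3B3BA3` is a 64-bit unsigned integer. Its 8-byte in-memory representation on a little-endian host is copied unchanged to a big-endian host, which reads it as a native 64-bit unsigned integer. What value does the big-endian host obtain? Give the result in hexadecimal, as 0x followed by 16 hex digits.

Stored little-endian, the bytes at ascending addresses are A3 3B 3B 9B AD 30 CC 19.
Read back as big-endian, the last byte is least significant, giving 0xA33B3B9BAD30CC19.

0xA33B3B9BAD30CC19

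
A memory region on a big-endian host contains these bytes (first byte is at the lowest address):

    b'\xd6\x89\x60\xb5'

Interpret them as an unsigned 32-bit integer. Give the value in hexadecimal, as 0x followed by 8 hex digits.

Big-endian: lowest address holds the most-significant byte.
The bytes are already most-significant first: 0xD68960B5.

0xD68960B5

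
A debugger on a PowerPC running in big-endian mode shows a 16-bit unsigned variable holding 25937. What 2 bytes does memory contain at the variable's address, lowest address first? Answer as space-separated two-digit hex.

25937 in hexadecimal, padded to 16 bits, is 0x6551.
Split into bytes (most-significant first): 65 51.
Big-endian: lowest address holds the most-significant byte.
So the memory order matches the most-significant-first order: 65 51.

65 51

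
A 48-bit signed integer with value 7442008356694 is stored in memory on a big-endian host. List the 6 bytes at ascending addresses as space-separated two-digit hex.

7442008356694 in hexadecimal, padded to 48 bits, is 0x06C4BA43B756.
Split into bytes (most-significant first): 06 C4 BA 43 B7 56.
Big-endian: lowest address holds the most-significant byte.
So the memory order matches the most-significant-first order: 06 C4 BA 43 B7 56.

06 C4 BA 43 B7 56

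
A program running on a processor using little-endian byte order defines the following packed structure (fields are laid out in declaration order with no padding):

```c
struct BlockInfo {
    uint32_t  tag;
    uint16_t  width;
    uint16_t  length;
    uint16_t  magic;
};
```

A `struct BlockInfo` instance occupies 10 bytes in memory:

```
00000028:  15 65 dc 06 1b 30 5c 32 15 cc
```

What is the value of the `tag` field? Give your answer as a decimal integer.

`tag` is the first field, at byte offset 0, occupying 4 bytes.
Bytes at offsets 0..3: 15 65 DC 06.
In little-endian order the low byte comes first in memory.
Reassemble most-significant byte first: 06 DC 65 15 → 0x06DC6515.
0x06DC6515 = 115107093.

115107093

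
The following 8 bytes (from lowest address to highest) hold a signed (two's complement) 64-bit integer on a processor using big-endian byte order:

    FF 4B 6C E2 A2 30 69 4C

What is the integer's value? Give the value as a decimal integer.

-50827250145138356

In big-endian order the high byte comes first in memory.
The bytes are already most-significant first: 0xFF4B6CE2A230694C.
Top bit is set, so as a signed 64-bit value this is 0xFF4B6CE2A230694C − 2^64 = -50827250145138356.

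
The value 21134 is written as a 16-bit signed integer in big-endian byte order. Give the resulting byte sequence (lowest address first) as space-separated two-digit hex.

21134 in hexadecimal, padded to 16 bits, is 0x528E.
Split into bytes (most-significant first): 52 8E.
Big-endian: lowest address holds the most-significant byte.
So the memory order matches the most-significant-first order: 52 8E.

52 8E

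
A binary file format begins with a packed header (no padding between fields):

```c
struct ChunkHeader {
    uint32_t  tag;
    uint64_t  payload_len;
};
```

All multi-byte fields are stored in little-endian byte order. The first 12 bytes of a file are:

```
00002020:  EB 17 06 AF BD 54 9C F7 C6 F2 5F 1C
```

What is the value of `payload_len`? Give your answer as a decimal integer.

2044619692221158589

`payload_len` follows `tag` (4 bytes), so it starts at byte offset 4 and occupies 8 bytes.
Bytes at offsets 4..11: BD 54 9C F7 C6 F2 5F 1C.
Little-endian stores the least-significant byte at the lowest address.
Reassemble most-significant byte first: 1C 5F F2 C6 F7 9C 54 BD → 0x1C5FF2C6F79C54BD.
0x1C5FF2C6F79C54BD = 2044619692221158589.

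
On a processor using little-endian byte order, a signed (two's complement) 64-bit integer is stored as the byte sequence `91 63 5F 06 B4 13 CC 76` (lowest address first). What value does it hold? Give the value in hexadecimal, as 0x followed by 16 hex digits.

Little-endian stores the least-significant byte at the lowest address.
Reassemble most-significant byte first: 76 CC 13 B4 06 5F 63 91 → 0x76CC13B4065F6391.

0x76CC13B4065F6391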